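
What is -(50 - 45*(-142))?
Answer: -6440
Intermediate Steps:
-(50 - 45*(-142)) = -(50 + 6390) = -1*6440 = -6440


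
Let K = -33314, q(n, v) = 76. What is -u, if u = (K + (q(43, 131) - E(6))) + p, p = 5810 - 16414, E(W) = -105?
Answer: 43737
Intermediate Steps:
p = -10604
u = -43737 (u = (-33314 + (76 - 1*(-105))) - 10604 = (-33314 + (76 + 105)) - 10604 = (-33314 + 181) - 10604 = -33133 - 10604 = -43737)
-u = -1*(-43737) = 43737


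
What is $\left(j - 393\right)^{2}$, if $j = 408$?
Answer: $225$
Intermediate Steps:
$\left(j - 393\right)^{2} = \left(408 - 393\right)^{2} = 15^{2} = 225$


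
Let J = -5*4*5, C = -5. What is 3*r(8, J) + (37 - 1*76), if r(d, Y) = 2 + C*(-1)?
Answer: -18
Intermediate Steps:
J = -100 (J = -20*5 = -100)
r(d, Y) = 7 (r(d, Y) = 2 - 5*(-1) = 2 + 5 = 7)
3*r(8, J) + (37 - 1*76) = 3*7 + (37 - 1*76) = 21 + (37 - 76) = 21 - 39 = -18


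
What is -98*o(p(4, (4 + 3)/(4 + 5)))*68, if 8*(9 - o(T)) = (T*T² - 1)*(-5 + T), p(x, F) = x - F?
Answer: -708843016/6561 ≈ -1.0804e+5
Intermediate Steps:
o(T) = 9 - (-1 + T³)*(-5 + T)/8 (o(T) = 9 - (T*T² - 1)*(-5 + T)/8 = 9 - (T³ - 1)*(-5 + T)/8 = 9 - (-1 + T³)*(-5 + T)/8)
-98*o(p(4, (4 + 3)/(4 + 5)))*68 = -98*(67/8 - (4 - (4 + 3)/(4 + 5))⁴/8 + (4 - (4 + 3)/(4 + 5))/8 + 5*(4 - (4 + 3)/(4 + 5))³/8)*68 = -98*(67/8 - (4 - 7/9)⁴/8 + (4 - 7/9)/8 + 5*(4 - 7/9)³/8)*68 = -98*(67/8 - (29/9)⁴/8 + (⅛)*(29/9) + 5*(29/9)³/8)*68 = -98*(67/8 - ⅛*707281/6561 + 29/72 + (5/8)*(24389/729))*68 = -98*(67/8 - 707281/52488 + 29/72 + 121945/5832)*68 = -98*106369/6561*68 = -10424162/6561*68 = -708843016/6561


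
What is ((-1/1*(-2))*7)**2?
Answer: 196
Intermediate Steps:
((-1/1*(-2))*7)**2 = ((-1*1*(-2))*7)**2 = (-1*(-2)*7)**2 = (2*7)**2 = 14**2 = 196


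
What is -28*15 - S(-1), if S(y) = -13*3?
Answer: -381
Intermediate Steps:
S(y) = -39
-28*15 - S(-1) = -28*15 - 1*(-39) = -420 + 39 = -381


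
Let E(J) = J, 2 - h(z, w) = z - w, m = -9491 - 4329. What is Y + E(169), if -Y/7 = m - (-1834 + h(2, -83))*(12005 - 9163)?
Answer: -38039889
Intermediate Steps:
m = -13820
h(z, w) = 2 + w - z (h(z, w) = 2 - (z - w) = 2 + (w - z) = 2 + w - z)
Y = -38040058 (Y = -7*(-13820 - (-1834 + (2 - 83 - 1*2))*(12005 - 9163)) = -7*(-13820 - (-1834 + (2 - 83 - 2))*2842) = -7*(-13820 - (-1834 - 83)*2842) = -7*(-13820 - (-1917)*2842) = -7*(-13820 - 1*(-5448114)) = -7*(-13820 + 5448114) = -7*5434294 = -38040058)
Y + E(169) = -38040058 + 169 = -38039889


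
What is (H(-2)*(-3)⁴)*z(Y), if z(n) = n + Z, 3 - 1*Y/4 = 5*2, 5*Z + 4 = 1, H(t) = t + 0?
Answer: 23166/5 ≈ 4633.2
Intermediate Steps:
H(t) = t
Z = -⅗ (Z = -⅘ + (⅕)*1 = -⅘ + ⅕ = -⅗ ≈ -0.60000)
Y = -28 (Y = 12 - 20*2 = 12 - 4*10 = 12 - 40 = -28)
z(n) = -⅗ + n (z(n) = n - ⅗ = -⅗ + n)
(H(-2)*(-3)⁴)*z(Y) = (-2*(-3)⁴)*(-⅗ - 28) = -2*81*(-143/5) = -162*(-143/5) = 23166/5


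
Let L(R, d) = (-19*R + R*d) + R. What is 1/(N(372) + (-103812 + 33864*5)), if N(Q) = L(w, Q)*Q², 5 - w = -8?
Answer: 1/636908676 ≈ 1.5701e-9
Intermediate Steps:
w = 13 (w = 5 - 1*(-8) = 5 + 8 = 13)
L(R, d) = -18*R + R*d
N(Q) = Q²*(-234 + 13*Q) (N(Q) = (13*(-18 + Q))*Q² = (-234 + 13*Q)*Q² = Q²*(-234 + 13*Q))
1/(N(372) + (-103812 + 33864*5)) = 1/(13*372²*(-18 + 372) + (-103812 + 33864*5)) = 1/(13*138384*354 + (-103812 + 169320)) = 1/(636843168 + 65508) = 1/636908676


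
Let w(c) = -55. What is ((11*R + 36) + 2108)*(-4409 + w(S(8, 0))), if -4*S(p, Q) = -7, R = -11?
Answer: -9030672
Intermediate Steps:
S(p, Q) = 7/4 (S(p, Q) = -1/4*(-7) = 7/4)
((11*R + 36) + 2108)*(-4409 + w(S(8, 0))) = ((11*(-11) + 36) + 2108)*(-4409 - 55) = ((-121 + 36) + 2108)*(-4464) = (-85 + 2108)*(-4464) = 2023*(-4464) = -9030672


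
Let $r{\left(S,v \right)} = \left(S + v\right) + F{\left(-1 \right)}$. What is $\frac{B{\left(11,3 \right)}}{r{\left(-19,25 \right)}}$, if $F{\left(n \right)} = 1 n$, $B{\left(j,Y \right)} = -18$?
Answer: $- \frac{18}{5} \approx -3.6$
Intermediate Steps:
$F{\left(n \right)} = n$
$r{\left(S,v \right)} = -1 + S + v$ ($r{\left(S,v \right)} = \left(S + v\right) - 1 = -1 + S + v$)
$\frac{B{\left(11,3 \right)}}{r{\left(-19,25 \right)}} = - \frac{18}{-1 - 19 + 25} = - \frac{18}{5}$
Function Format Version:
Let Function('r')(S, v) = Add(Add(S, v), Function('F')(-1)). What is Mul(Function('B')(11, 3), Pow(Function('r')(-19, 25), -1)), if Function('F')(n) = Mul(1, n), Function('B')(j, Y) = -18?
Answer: Rational(-18, 5) ≈ -3.6000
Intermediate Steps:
Function('F')(n) = n
Function('r')(S, v) = Add(-1, S, v) (Function('r')(S, v) = Add(Add(S, v), -1) = Add(-1, S, v))
Mul(Function('B')(11, 3), Pow(Function('r')(-19, 25), -1)) = Mul(-18, Pow(Add(-1, -19, 25), -1)) = Mul(-18, Pow(5, -1)) = Mul(-18, Rational(1, 5)) = Rational(-18, 5)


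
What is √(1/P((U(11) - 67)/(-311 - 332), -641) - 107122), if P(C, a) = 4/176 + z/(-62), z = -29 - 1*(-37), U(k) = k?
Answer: 3*I*√250270870/145 ≈ 327.31*I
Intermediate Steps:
z = 8 (z = -29 + 37 = 8)
P(C, a) = -145/1364 (P(C, a) = 4/176 + 8/(-62) = 4*(1/176) + 8*(-1/62) = 1/44 - 4/31 = -145/1364)
√(1/P((U(11) - 67)/(-311 - 332), -641) - 107122) = √(1/(-145/1364) - 107122) = √(-1364/145 - 107122) = √(-15534054/145) = 3*I*√250270870/145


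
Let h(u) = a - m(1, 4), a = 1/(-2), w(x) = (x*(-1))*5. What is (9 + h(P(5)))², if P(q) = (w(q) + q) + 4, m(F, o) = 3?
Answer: 121/4 ≈ 30.250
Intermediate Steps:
w(x) = -5*x (w(x) = -x*5 = -5*x)
a = -½ ≈ -0.50000
P(q) = 4 - 4*q (P(q) = (-5*q + q) + 4 = -4*q + 4 = 4 - 4*q)
h(u) = -7/2 (h(u) = -½ - 1*3 = -½ - 3 = -7/2)
(9 + h(P(5)))² = (9 - 7/2)² = (11/2)² = 121/4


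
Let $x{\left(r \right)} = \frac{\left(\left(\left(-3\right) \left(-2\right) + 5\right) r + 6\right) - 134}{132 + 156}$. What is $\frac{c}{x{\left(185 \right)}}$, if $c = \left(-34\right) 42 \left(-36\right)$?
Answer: $\frac{14805504}{1907} \approx 7763.8$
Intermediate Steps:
$c = 51408$ ($c = \left(-1428\right) \left(-36\right) = 51408$)
$x{\left(r \right)} = - \frac{4}{9} + \frac{11 r}{288}$ ($x{\left(r \right)} = \frac{\left(\left(6 + 5\right) r + 6\right) - 134}{288} = \left(\left(11 r + 6\right) - 134\right) \frac{1}{288} = \left(\left(6 + 11 r\right) - 134\right) \frac{1}{288} = \left(-128 + 11 r\right) \frac{1}{288} = - \frac{4}{9} + \frac{11 r}{288}$)
$\frac{c}{x{\left(185 \right)}} = \frac{51408}{- \frac{4}{9} + \frac{11}{288} \cdot 185} = \frac{51408}{- \frac{4}{9} + \frac{2035}{288}} = \frac{51408}{\frac{1907}{288}} = 51408 \cdot \frac{288}{1907} = \frac{14805504}{1907}$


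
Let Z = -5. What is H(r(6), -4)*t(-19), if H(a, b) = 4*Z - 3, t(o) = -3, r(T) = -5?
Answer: 69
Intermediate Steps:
H(a, b) = -23 (H(a, b) = 4*(-5) - 3 = -20 - 3 = -23)
H(r(6), -4)*t(-19) = -23*(-3) = 69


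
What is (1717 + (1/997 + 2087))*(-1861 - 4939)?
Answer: -25789605200/997 ≈ -2.5867e+7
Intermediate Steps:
(1717 + (1/997 + 2087))*(-1861 - 4939) = (1717 + (1/997 + 2087))*(-6800) = (1717 + 2080740/997)*(-6800) = (3792589/997)*(-6800) = -25789605200/997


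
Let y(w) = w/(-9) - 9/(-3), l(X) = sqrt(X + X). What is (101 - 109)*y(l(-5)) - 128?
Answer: -152 + 8*I*sqrt(10)/9 ≈ -152.0 + 2.8109*I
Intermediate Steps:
l(X) = sqrt(2)*sqrt(X) (l(X) = sqrt(2*X) = sqrt(2)*sqrt(X))
y(w) = 3 - w/9 (y(w) = w*(-1/9) - 9*(-1/3) = -w/9 + 3 = 3 - w/9)
(101 - 109)*y(l(-5)) - 128 = (101 - 109)*(3 - sqrt(2)*sqrt(-5)/9) - 128 = -8*(3 - sqrt(2)*I*sqrt(5)/9) - 128 = -8*(3 - I*sqrt(10)/9) - 128 = (-24 + 8*I*sqrt(10)/9) - 128 = -152 + 8*I*sqrt(10)/9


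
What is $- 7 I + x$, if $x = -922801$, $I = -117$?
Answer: $-921982$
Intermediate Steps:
$- 7 I + x = \left(-7\right) \left(-117\right) - 922801 = 819 - 922801 = -921982$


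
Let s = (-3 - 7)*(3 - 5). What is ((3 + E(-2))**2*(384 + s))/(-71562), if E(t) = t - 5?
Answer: -3232/35781 ≈ -0.090327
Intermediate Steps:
s = 20 (s = -10*(-2) = 20)
E(t) = -5 + t
((3 + E(-2))**2*(384 + s))/(-71562) = ((3 + (-5 - 2))**2*(384 + 20))/(-71562) = ((3 - 7)**2*404)*(-1/71562) = ((-4)**2*404)*(-1/71562) = (16*404)*(-1/71562) = 6464*(-1/71562) = -3232/35781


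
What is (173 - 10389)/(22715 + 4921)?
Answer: -2554/6909 ≈ -0.36966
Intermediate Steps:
(173 - 10389)/(22715 + 4921) = -10216/27636 = -10216*1/27636 = -2554/6909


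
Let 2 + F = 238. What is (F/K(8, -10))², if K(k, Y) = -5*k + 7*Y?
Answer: 13924/3025 ≈ 4.6030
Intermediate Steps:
F = 236 (F = -2 + 238 = 236)
(F/K(8, -10))² = (236/(-5*8 + 7*(-10)))² = (236/(-40 - 70))² = (236/(-110))² = (236*(-1/110))² = (-118/55)² = 13924/3025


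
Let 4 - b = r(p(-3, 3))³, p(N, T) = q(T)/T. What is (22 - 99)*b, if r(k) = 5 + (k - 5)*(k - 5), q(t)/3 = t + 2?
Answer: 9317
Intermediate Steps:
q(t) = 6 + 3*t (q(t) = 3*(t + 2) = 3*(2 + t) = 6 + 3*t)
p(N, T) = (6 + 3*T)/T
r(k) = 5 + (-5 + k)² (r(k) = 5 + (-5 + k)*(-5 + k) = 5 + (-5 + k)²)
b = -121 (b = 4 - (5 + (-5 + (3 + 6/3))²)³ = 4 - (5 + (-5 + (3 + 6*(⅓)))²)³ = 4 - (5 + (-5 + (3 + 2))²)³ = 4 - (5 + (-5 + 5)²)³ = 4 - (5 + 0²)³ = 4 - (5 + 0)³ = 4 - 1*5³ = 4 - 1*125 = 4 - 125 = -121)
(22 - 99)*b = (22 - 99)*(-121) = -77*(-121) = 9317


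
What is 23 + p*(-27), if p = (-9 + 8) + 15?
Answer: -355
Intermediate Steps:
p = 14 (p = -1 + 15 = 14)
23 + p*(-27) = 23 + 14*(-27) = 23 - 378 = -355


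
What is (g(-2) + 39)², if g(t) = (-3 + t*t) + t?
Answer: 1444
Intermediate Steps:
g(t) = -3 + t + t² (g(t) = (-3 + t²) + t = -3 + t + t²)
(g(-2) + 39)² = ((-3 - 2 + (-2)²) + 39)² = ((-3 - 2 + 4) + 39)² = (-1 + 39)² = 38² = 1444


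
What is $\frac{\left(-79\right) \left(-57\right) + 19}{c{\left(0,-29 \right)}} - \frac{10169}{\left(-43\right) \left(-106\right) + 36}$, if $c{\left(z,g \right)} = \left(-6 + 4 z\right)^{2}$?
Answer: $\frac{2550998}{20673} \approx 123.4$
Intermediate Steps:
$\frac{\left(-79\right) \left(-57\right) + 19}{c{\left(0,-29 \right)}} - \frac{10169}{\left(-43\right) \left(-106\right) + 36} = \frac{\left(-79\right) \left(-57\right) + 19}{4 \left(-3 + 2 \cdot 0\right)^{2}} - \frac{10169}{\left(-43\right) \left(-106\right) + 36} = \frac{4503 + 19}{4 \left(-3 + 0\right)^{2}} - \frac{10169}{4558 + 36} = \frac{4522}{4 \left(-3\right)^{2}} - \frac{10169}{4594} = \frac{4522}{4 \cdot 9} - \frac{10169}{4594} = \frac{4522}{36} - \frac{10169}{4594} = 4522 \cdot \frac{1}{36} - \frac{10169}{4594} = \frac{2261}{18} - \frac{10169}{4594} = \frac{2550998}{20673}$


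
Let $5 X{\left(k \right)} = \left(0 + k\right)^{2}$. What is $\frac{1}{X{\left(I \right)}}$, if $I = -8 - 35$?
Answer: $\frac{5}{1849} \approx 0.0027042$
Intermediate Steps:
$I = -43$ ($I = -8 - 35 = -43$)
$X{\left(k \right)} = \frac{k^{2}}{5}$ ($X{\left(k \right)} = \frac{\left(0 + k\right)^{2}}{5} = \frac{k^{2}}{5}$)
$\frac{1}{X{\left(I \right)}} = \frac{1}{\frac{1}{5} \left(-43\right)^{2}} = \frac{1}{\frac{1}{5} \cdot 1849} = \frac{1}{\frac{1849}{5}} = \frac{5}{1849}$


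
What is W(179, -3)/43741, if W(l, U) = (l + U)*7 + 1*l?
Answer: 1/31 ≈ 0.032258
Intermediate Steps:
W(l, U) = 7*U + 8*l (W(l, U) = (U + l)*7 + l = (7*U + 7*l) + l = 7*U + 8*l)
W(179, -3)/43741 = (7*(-3) + 8*179)/43741 = (-21 + 1432)*(1/43741) = 1411*(1/43741) = 1/31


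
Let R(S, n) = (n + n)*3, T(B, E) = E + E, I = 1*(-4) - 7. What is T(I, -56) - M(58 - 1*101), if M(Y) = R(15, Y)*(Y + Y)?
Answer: -22300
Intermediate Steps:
I = -11 (I = -4 - 7 = -11)
T(B, E) = 2*E
R(S, n) = 6*n (R(S, n) = (2*n)*3 = 6*n)
M(Y) = 12*Y² (M(Y) = (6*Y)*(Y + Y) = (6*Y)*(2*Y) = 12*Y²)
T(I, -56) - M(58 - 1*101) = 2*(-56) - 12*(58 - 1*101)² = -112 - 12*(58 - 101)² = -112 - 12*(-43)² = -112 - 12*1849 = -112 - 1*22188 = -112 - 22188 = -22300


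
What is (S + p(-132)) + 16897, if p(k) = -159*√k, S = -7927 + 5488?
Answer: 14458 - 318*I*√33 ≈ 14458.0 - 1826.8*I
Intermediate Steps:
S = -2439
(S + p(-132)) + 16897 = (-2439 - 318*I*√33) + 16897 = 14458 - 318*I*√33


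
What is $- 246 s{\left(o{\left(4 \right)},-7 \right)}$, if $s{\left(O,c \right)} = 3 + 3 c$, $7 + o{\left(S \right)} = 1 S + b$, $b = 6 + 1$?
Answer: $4428$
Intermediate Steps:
$b = 7$
$o{\left(S \right)} = S$ ($o{\left(S \right)} = -7 + \left(1 S + 7\right) = -7 + \left(S + 7\right) = -7 + \left(7 + S\right) = S$)
$- 246 s{\left(o{\left(4 \right)},-7 \right)} = - 246 \left(3 + 3 \left(-7\right)\right) = - 246 \left(3 - 21\right) = \left(-246\right) \left(-18\right) = 4428$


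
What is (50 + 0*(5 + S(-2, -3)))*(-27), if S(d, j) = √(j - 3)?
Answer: -1350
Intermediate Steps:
S(d, j) = √(-3 + j)
(50 + 0*(5 + S(-2, -3)))*(-27) = (50 + 0*(5 + √(-3 - 3)))*(-27) = (50 + 0*(5 + √(-6)))*(-27) = (50 + 0*(5 + I*√6))*(-27) = (50 + 0)*(-27) = 50*(-27) = -1350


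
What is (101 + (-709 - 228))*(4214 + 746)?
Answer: -4146560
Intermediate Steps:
(101 + (-709 - 228))*(4214 + 746) = (101 - 937)*4960 = -836*4960 = -4146560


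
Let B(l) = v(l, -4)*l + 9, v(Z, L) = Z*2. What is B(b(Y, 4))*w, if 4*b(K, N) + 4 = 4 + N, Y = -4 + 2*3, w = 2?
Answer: 22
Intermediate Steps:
Y = 2 (Y = -4 + 6 = 2)
b(K, N) = N/4 (b(K, N) = -1 + (4 + N)/4 = -1 + (1 + N/4) = N/4)
v(Z, L) = 2*Z
B(l) = 9 + 2*l² (B(l) = (2*l)*l + 9 = 2*l² + 9 = 9 + 2*l²)
B(b(Y, 4))*w = (9 + 2*((¼)*4)²)*2 = (9 + 2*1²)*2 = (9 + 2*1)*2 = (9 + 2)*2 = 11*2 = 22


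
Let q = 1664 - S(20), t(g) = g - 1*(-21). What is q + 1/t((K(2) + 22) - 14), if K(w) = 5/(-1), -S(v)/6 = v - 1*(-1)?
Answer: 42961/24 ≈ 1790.0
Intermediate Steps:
S(v) = -6 - 6*v (S(v) = -6*(v - 1*(-1)) = -6*(v + 1) = -6*(1 + v) = -6 - 6*v)
K(w) = -5 (K(w) = 5*(-1) = -5)
t(g) = 21 + g (t(g) = g + 21 = 21 + g)
q = 1790 (q = 1664 - (-6 - 6*20) = 1664 - (-6 - 120) = 1664 - 1*(-126) = 1664 + 126 = 1790)
q + 1/t((K(2) + 22) - 14) = 1790 + 1/(21 + ((-5 + 22) - 14)) = 1790 + 1/(21 + (17 - 14)) = 1790 + 1/(21 + 3) = 1790 + 1/24 = 42961/24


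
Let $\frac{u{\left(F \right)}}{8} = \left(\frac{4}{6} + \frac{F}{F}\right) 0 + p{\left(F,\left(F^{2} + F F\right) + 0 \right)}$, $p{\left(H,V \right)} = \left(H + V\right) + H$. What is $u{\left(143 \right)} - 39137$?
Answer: $290335$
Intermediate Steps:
$p{\left(H,V \right)} = V + 2 H$
$u{\left(F \right)} = 16 F + 16 F^{2}$ ($u{\left(F \right)} = 8 \left(\left(\frac{4}{6} + \frac{F}{F}\right) 0 + \left(\left(\left(F^{2} + F F\right) + 0\right) + 2 F\right)\right) = 8 \left(\left(4 \cdot \frac{1}{6} + 1\right) 0 + \left(\left(\left(F^{2} + F^{2}\right) + 0\right) + 2 F\right)\right) = 8 \left(\left(\frac{2}{3} + 1\right) 0 + \left(\left(2 F^{2} + 0\right) + 2 F\right)\right) = 8 \left(\frac{5}{3} \cdot 0 + \left(2 F^{2} + 2 F\right)\right) = 8 \left(0 + \left(2 F + 2 F^{2}\right)\right) = 8 \left(2 F + 2 F^{2}\right) = 16 F + 16 F^{2}$)
$u{\left(143 \right)} - 39137 = 16 \cdot 143 \left(1 + 143\right) - 39137 = 16 \cdot 143 \cdot 144 - 39137 = 329472 - 39137 = 290335$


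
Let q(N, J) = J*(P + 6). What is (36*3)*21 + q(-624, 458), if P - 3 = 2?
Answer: 7306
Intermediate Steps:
P = 5 (P = 3 + 2 = 5)
q(N, J) = 11*J (q(N, J) = J*(5 + 6) = J*11 = 11*J)
(36*3)*21 + q(-624, 458) = (36*3)*21 + 11*458 = 108*21 + 5038 = 2268 + 5038 = 7306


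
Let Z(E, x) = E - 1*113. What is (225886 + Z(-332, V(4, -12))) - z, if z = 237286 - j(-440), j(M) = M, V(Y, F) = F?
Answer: -12285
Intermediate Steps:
Z(E, x) = -113 + E (Z(E, x) = E - 113 = -113 + E)
z = 237726 (z = 237286 - 1*(-440) = 237286 + 440 = 237726)
(225886 + Z(-332, V(4, -12))) - z = (225886 + (-113 - 332)) - 1*237726 = (225886 - 445) - 237726 = 225441 - 237726 = -12285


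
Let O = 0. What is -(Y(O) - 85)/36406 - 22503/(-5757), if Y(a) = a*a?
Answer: 273244521/69863114 ≈ 3.9111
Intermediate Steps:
Y(a) = a²
-(Y(O) - 85)/36406 - 22503/(-5757) = -(0² - 85)/36406 - 22503/(-5757) = -(0 - 85)*(1/36406) - 22503*(-1/5757) = -1*(-85)*(1/36406) + 7501/1919 = 85*(1/36406) + 7501/1919 = 85/36406 + 7501/1919 = 273244521/69863114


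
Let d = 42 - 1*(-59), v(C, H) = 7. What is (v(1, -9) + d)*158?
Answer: 17064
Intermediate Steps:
d = 101 (d = 42 + 59 = 101)
(v(1, -9) + d)*158 = (7 + 101)*158 = 108*158 = 17064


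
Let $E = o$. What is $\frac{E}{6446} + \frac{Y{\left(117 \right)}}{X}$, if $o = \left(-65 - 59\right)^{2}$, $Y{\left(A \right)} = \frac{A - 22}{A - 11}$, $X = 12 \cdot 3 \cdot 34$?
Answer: $\frac{997778057}{418164912} \approx 2.3861$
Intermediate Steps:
$X = 1224$ ($X = 36 \cdot 34 = 1224$)
$Y{\left(A \right)} = \frac{-22 + A}{-11 + A}$
$o = 15376$ ($o = \left(-124\right)^{2} = 15376$)
$E = 15376$
$\frac{E}{6446} + \frac{Y{\left(117 \right)}}{X} = \frac{15376}{6446} + \frac{\frac{1}{-11 + 117} \left(-22 + 117\right)}{1224} = 15376 \cdot \frac{1}{6446} + \frac{1}{106} \cdot 95 \cdot \frac{1}{1224} = \frac{7688}{3223} + \frac{1}{106} \cdot 95 \cdot \frac{1}{1224} = \frac{7688}{3223} + \frac{95}{106} \cdot \frac{1}{1224} = \frac{7688}{3223} + \frac{95}{129744} = \frac{997778057}{418164912}$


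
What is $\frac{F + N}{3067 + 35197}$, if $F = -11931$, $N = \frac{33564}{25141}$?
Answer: $- \frac{299923707}{961995224} \approx -0.31177$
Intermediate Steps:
$N = \frac{33564}{25141}$ ($N = 33564 \cdot \frac{1}{25141} = \frac{33564}{25141} \approx 1.335$)
$\frac{F + N}{3067 + 35197} = \frac{-11931 + \frac{33564}{25141}}{3067 + 35197} = - \frac{299923707}{25141 \cdot 38264} = \left(- \frac{299923707}{25141}\right) \frac{1}{38264} = - \frac{299923707}{961995224}$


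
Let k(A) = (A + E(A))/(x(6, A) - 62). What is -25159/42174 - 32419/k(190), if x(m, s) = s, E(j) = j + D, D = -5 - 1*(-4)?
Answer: -175016115229/15983946 ≈ -10950.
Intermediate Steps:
D = -1 (D = -5 + 4 = -1)
E(j) = -1 + j (E(j) = j - 1 = -1 + j)
k(A) = (-1 + 2*A)/(-62 + A) (k(A) = (A + (-1 + A))/(A - 62) = (-1 + 2*A)/(-62 + A))
-25159/42174 - 32419/k(190) = -25159/42174 - 32419*(-62 + 190)/(-1 + 2*190) = -25159*1/42174 - 32419*128/(-1 + 380) = -25159/42174 - 32419/((1/128)*379) = -25159/42174 - 32419/379/128 = -25159/42174 - 32419*128/379 = -25159/42174 - 4149632/379 = -175016115229/15983946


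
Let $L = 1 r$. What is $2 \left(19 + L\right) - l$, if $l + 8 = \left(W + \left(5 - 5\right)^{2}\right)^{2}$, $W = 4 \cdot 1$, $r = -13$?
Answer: $4$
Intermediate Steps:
$W = 4$
$L = -13$ ($L = 1 \left(-13\right) = -13$)
$l = 8$ ($l = -8 + \left(4 + \left(5 - 5\right)^{2}\right)^{2} = -8 + \left(4 + 0^{2}\right)^{2} = -8 + \left(4 + 0\right)^{2} = -8 + 4^{2} = -8 + 16 = 8$)
$2 \left(19 + L\right) - l = 2 \left(19 - 13\right) - 8 = 2 \cdot 6 - 8 = 12 - 8 = 4$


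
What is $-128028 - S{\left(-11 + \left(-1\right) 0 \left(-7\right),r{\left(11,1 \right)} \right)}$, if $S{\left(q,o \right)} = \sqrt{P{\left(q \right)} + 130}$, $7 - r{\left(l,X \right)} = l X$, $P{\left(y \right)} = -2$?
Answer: $-128028 - 8 \sqrt{2} \approx -1.2804 \cdot 10^{5}$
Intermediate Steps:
$r{\left(l,X \right)} = 7 - X l$ ($r{\left(l,X \right)} = 7 - l X = 7 - X l$)
$S{\left(q,o \right)} = 8 \sqrt{2}$ ($S{\left(q,o \right)} = \sqrt{-2 + 130} = \sqrt{128} = 8 \sqrt{2}$)
$-128028 - S{\left(-11 + \left(-1\right) 0 \left(-7\right),r{\left(11,1 \right)} \right)} = -128028 - 8 \sqrt{2}$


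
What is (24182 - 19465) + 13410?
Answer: 18127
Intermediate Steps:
(24182 - 19465) + 13410 = 4717 + 13410 = 18127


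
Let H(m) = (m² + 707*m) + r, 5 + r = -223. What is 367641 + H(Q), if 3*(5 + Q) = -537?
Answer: 271181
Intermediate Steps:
Q = -184 (Q = -5 + (⅓)*(-537) = -5 - 179 = -184)
r = -228 (r = -5 - 223 = -228)
H(m) = -228 + m² + 707*m (H(m) = (m² + 707*m) - 228 = -228 + m² + 707*m)
367641 + H(Q) = 367641 + (-228 + (-184)² + 707*(-184)) = 367641 + (-228 + 33856 - 130088) = 367641 - 96460 = 271181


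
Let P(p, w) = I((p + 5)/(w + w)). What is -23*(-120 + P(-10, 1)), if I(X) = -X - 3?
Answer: 5543/2 ≈ 2771.5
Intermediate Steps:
I(X) = -3 - X
P(p, w) = -3 - (5 + p)/(2*w) (P(p, w) = -3 - (p + 5)/(w + w) = -3 - (5 + p)/(2*w))
-23*(-120 + P(-10, 1)) = -23*(-120 + (½)*(-5 - 1*(-10) - 6*1)/1) = -23*(-120 + (½)*1*(-5 + 10 - 6)) = -23*(-120 + (½)*1*(-1)) = -23*(-120 - ½) = -23*(-241/2) = 5543/2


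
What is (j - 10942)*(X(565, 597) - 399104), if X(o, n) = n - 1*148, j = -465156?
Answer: 189798848190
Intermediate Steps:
X(o, n) = -148 + n (X(o, n) = n - 148 = -148 + n)
(j - 10942)*(X(565, 597) - 399104) = (-465156 - 10942)*((-148 + 597) - 399104) = -476098*(449 - 399104) = -476098*(-398655) = 189798848190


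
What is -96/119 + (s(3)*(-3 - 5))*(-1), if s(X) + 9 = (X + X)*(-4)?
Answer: -31512/119 ≈ -264.81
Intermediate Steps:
s(X) = -9 - 8*X (s(X) = -9 + (X + X)*(-4) = -9 + (2*X)*(-4) = -9 - 8*X)
-96/119 + (s(3)*(-3 - 5))*(-1) = -96/119 + ((-9 - 8*3)*(-3 - 5))*(-1) = -96*1/119 + ((-9 - 24)*(-8))*(-1) = -96/119 - 33*(-8)*(-1) = -96/119 + 264*(-1) = -96/119 - 264 = -31512/119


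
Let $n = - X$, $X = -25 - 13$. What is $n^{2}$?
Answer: $1444$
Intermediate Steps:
$X = -38$ ($X = -25 - 13 = -38$)
$n = 38$ ($n = \left(-1\right) \left(-38\right) = 38$)
$n^{2} = 38^{2} = 1444$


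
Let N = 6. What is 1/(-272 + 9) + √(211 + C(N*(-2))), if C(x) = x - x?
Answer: -1/263 + √211 ≈ 14.522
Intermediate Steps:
C(x) = 0
1/(-272 + 9) + √(211 + C(N*(-2))) = 1/(-272 + 9) + √(211 + 0) = 1/(-263) + √211 = -1/263 + √211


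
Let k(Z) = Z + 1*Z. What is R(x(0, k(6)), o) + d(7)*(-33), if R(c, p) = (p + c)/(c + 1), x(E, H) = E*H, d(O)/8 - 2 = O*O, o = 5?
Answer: -13459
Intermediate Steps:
k(Z) = 2*Z (k(Z) = Z + Z = 2*Z)
d(O) = 16 + 8*O² (d(O) = 16 + 8*(O*O) = 16 + 8*O²)
R(c, p) = (c + p)/(1 + c)
R(x(0, k(6)), o) + d(7)*(-33) = (0*(2*6) + 5)/(1 + 0*(2*6)) + (16 + 8*7²)*(-33) = (0*12 + 5)/(1 + 0*12) + (16 + 8*49)*(-33) = (0 + 5)/(1 + 0) + (16 + 392)*(-33) = 5/1 + 408*(-33) = 1*5 - 13464 = 5 - 13464 = -13459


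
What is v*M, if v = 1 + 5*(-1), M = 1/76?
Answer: -1/19 ≈ -0.052632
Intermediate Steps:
M = 1/76 ≈ 0.013158
v = -4 (v = 1 - 5 = -4)
v*M = -4*1/76 = -1/19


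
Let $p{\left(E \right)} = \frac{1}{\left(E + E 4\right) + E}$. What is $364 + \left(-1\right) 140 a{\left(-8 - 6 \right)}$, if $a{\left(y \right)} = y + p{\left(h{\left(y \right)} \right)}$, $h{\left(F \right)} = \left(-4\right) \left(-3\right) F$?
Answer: $\frac{83669}{36} \approx 2324.1$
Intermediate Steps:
$h{\left(F \right)} = 12 F$
$p{\left(E \right)} = \frac{1}{6 E}$ ($p{\left(E \right)} = \frac{1}{\left(E + 4 E\right) + E} = \frac{1}{5 E + E} = \frac{1}{6 E}$)
$a{\left(y \right)} = y + \frac{1}{72 y}$ ($a{\left(y \right)} = y + \frac{1}{6 \cdot 12 y} = y + \frac{\frac{1}{12} \frac{1}{y}}{6} = y + \frac{1}{72 y}$)
$364 + \left(-1\right) 140 a{\left(-8 - 6 \right)} = 364 + \left(-1\right) 140 \left(\left(-8 - 6\right) + \frac{1}{72 \left(-8 - 6\right)}\right) = 364 - 140 \left(-14 + \frac{1}{72 \left(-14\right)}\right) = 364 - 140 \left(-14 + \frac{1}{72} \left(- \frac{1}{14}\right)\right) = 364 - 140 \left(-14 - \frac{1}{1008}\right) = 364 - - \frac{70565}{36} = 364 + \frac{70565}{36} = \frac{83669}{36}$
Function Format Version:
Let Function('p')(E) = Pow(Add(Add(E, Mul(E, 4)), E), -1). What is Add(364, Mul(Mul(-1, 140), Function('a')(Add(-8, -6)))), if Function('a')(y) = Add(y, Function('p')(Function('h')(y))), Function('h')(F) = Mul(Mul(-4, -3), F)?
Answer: Rational(83669, 36) ≈ 2324.1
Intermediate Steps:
Function('h')(F) = Mul(12, F)
Function('p')(E) = Mul(Rational(1, 6), Pow(E, -1)) (Function('p')(E) = Pow(Add(Add(E, Mul(4, E)), E), -1) = Pow(Add(Mul(5, E), E), -1) = Pow(Mul(6, E), -1) = Mul(Rational(1, 6), Pow(E, -1)))
Function('a')(y) = Add(y, Mul(Rational(1, 72), Pow(y, -1))) (Function('a')(y) = Add(y, Mul(Rational(1, 6), Pow(Mul(12, y), -1))) = Add(y, Mul(Rational(1, 6), Mul(Rational(1, 12), Pow(y, -1)))) = Add(y, Mul(Rational(1, 72), Pow(y, -1))))
Add(364, Mul(Mul(-1, 140), Function('a')(Add(-8, -6)))) = Add(364, Mul(Mul(-1, 140), Add(Add(-8, -6), Mul(Rational(1, 72), Pow(Add(-8, -6), -1))))) = Add(364, Mul(-140, Add(-14, Mul(Rational(1, 72), Pow(-14, -1))))) = Add(364, Mul(-140, Add(-14, Mul(Rational(1, 72), Rational(-1, 14))))) = Add(364, Mul(-140, Add(-14, Rational(-1, 1008)))) = Add(364, Mul(-140, Rational(-14113, 1008))) = Add(364, Rational(70565, 36)) = Rational(83669, 36)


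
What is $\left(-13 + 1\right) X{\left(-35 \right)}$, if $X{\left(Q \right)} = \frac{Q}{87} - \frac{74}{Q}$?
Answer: $- \frac{20852}{1015} \approx -20.544$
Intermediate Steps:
$X{\left(Q \right)} = - \frac{74}{Q} + \frac{Q}{87}$ ($X{\left(Q \right)} = Q \frac{1}{87} - \frac{74}{Q} = \frac{Q}{87} - \frac{74}{Q} = - \frac{74}{Q} + \frac{Q}{87}$)
$\left(-13 + 1\right) X{\left(-35 \right)} = \left(-13 + 1\right) \left(- \frac{74}{-35} + \frac{1}{87} \left(-35\right)\right) = - 12 \left(\left(-74\right) \left(- \frac{1}{35}\right) - \frac{35}{87}\right) = - 12 \left(\frac{74}{35} - \frac{35}{87}\right) = \left(-12\right) \frac{5213}{3045} = - \frac{20852}{1015}$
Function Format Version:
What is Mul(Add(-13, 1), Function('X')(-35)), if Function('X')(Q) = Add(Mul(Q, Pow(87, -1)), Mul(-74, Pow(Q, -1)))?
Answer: Rational(-20852, 1015) ≈ -20.544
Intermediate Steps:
Function('X')(Q) = Add(Mul(-74, Pow(Q, -1)), Mul(Rational(1, 87), Q)) (Function('X')(Q) = Add(Mul(Q, Rational(1, 87)), Mul(-74, Pow(Q, -1))) = Add(Mul(Rational(1, 87), Q), Mul(-74, Pow(Q, -1))) = Add(Mul(-74, Pow(Q, -1)), Mul(Rational(1, 87), Q)))
Mul(Add(-13, 1), Function('X')(-35)) = Mul(Add(-13, 1), Add(Mul(-74, Pow(-35, -1)), Mul(Rational(1, 87), -35))) = Mul(-12, Add(Mul(-74, Rational(-1, 35)), Rational(-35, 87))) = Mul(-12, Add(Rational(74, 35), Rational(-35, 87))) = Mul(-12, Rational(5213, 3045)) = Rational(-20852, 1015)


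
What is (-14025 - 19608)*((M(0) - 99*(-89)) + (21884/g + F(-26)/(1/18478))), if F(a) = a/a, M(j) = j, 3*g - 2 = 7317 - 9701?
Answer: -364002929703/397 ≈ -9.1688e+8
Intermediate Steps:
g = -794 (g = ⅔ + (7317 - 9701)/3 = ⅔ + (⅓)*(-2384) = ⅔ - 2384/3 = -794)
F(a) = 1
(-14025 - 19608)*((M(0) - 99*(-89)) + (21884/g + F(-26)/(1/18478))) = (-14025 - 19608)*((0 - 99*(-89)) + (21884/(-794) + 1/1/18478)) = -33633*((0 + 8811) + (21884*(-1/794) + 1/(1/18478))) = -33633*(8811 + (-10942/397 + 1*18478)) = -33633*(8811 + (-10942/397 + 18478)) = -33633*(8811 + 7324824/397) = -33633*10822791/397 = -364002929703/397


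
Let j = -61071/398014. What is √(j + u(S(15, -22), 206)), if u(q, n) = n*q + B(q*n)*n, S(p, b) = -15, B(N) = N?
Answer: I*√101327102989200474/398014 ≈ 799.77*I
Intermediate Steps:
j = -61071/398014 (j = -61071*1/398014 = -61071/398014 ≈ -0.15344)
u(q, n) = n*q + q*n² (u(q, n) = n*q + (q*n)*n = n*q + (n*q)*n = n*q + q*n²)
√(j + u(S(15, -22), 206)) = √(-61071/398014 + 206*(-15)*(1 + 206)) = √(-61071/398014 + 206*(-15)*207) = √(-61071/398014 - 639630) = √(-254581755891/398014) = I*√101327102989200474/398014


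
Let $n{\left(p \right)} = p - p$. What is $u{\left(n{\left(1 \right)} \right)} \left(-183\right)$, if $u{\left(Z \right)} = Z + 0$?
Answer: $0$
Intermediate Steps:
$n{\left(p \right)} = 0$
$u{\left(Z \right)} = Z$
$u{\left(n{\left(1 \right)} \right)} \left(-183\right) = 0 \left(-183\right) = 0$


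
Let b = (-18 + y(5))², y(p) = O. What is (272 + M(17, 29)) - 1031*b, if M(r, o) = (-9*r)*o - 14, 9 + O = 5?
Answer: -503183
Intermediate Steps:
O = -4 (O = -9 + 5 = -4)
M(r, o) = -14 - 9*o*r (M(r, o) = -9*o*r - 14 = -14 - 9*o*r)
y(p) = -4
b = 484 (b = (-18 - 4)² = (-22)² = 484)
(272 + M(17, 29)) - 1031*b = (272 + (-14 - 9*29*17)) - 1031*484 = (272 + (-14 - 4437)) - 499004 = (272 - 4451) - 499004 = -4179 - 499004 = -503183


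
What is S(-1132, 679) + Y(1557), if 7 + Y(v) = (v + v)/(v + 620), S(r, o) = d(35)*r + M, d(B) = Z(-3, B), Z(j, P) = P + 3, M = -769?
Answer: -95332070/2177 ≈ -43791.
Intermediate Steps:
Z(j, P) = 3 + P
d(B) = 3 + B
S(r, o) = -769 + 38*r (S(r, o) = (3 + 35)*r - 769 = 38*r - 769 = -769 + 38*r)
Y(v) = -7 + 2*v/(620 + v) (Y(v) = -7 + (v + v)/(v + 620) = -7 + (2*v)/(620 + v) = -7 + 2*v/(620 + v))
S(-1132, 679) + Y(1557) = (-769 + 38*(-1132)) + 5*(-868 - 1*1557)/(620 + 1557) = (-769 - 43016) + 5*(-868 - 1557)/2177 = -43785 + 5*(1/2177)*(-2425) = -43785 - 12125/2177 = -95332070/2177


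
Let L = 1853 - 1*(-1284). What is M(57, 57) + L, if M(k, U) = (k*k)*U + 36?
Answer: 188366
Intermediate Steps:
M(k, U) = 36 + U*k**2 (M(k, U) = k**2*U + 36 = U*k**2 + 36 = 36 + U*k**2)
L = 3137 (L = 1853 + 1284 = 3137)
M(57, 57) + L = (36 + 57*57**2) + 3137 = (36 + 57*3249) + 3137 = (36 + 185193) + 3137 = 185229 + 3137 = 188366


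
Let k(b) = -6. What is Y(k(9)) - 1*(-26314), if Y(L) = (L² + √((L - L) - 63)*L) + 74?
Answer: 26424 - 18*I*√7 ≈ 26424.0 - 47.624*I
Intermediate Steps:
Y(L) = 74 + L² + 3*I*L*√7 (Y(L) = (L² + √(0 - 63)*L) + 74 = (L² + √(-63)*L) + 74 = (L² + (3*I*√7)*L) + 74 = (L² + 3*I*L*√7) + 74 = 74 + L² + 3*I*L*√7)
Y(k(9)) - 1*(-26314) = (74 + (-6)² + 3*I*(-6)*√7) - 1*(-26314) = (74 + 36 - 18*I*√7) + 26314 = (110 - 18*I*√7) + 26314 = 26424 - 18*I*√7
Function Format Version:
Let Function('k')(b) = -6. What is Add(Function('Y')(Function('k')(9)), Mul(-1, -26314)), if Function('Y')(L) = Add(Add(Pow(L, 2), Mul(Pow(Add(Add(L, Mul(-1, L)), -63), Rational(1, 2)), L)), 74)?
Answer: Add(26424, Mul(-18, I, Pow(7, Rational(1, 2)))) ≈ Add(26424., Mul(-47.624, I))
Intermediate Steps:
Function('Y')(L) = Add(74, Pow(L, 2), Mul(3, I, L, Pow(7, Rational(1, 2)))) (Function('Y')(L) = Add(Add(Pow(L, 2), Mul(Pow(Add(0, -63), Rational(1, 2)), L)), 74) = Add(Add(Pow(L, 2), Mul(Pow(-63, Rational(1, 2)), L)), 74) = Add(Add(Pow(L, 2), Mul(Mul(3, I, Pow(7, Rational(1, 2))), L)), 74) = Add(Add(Pow(L, 2), Mul(3, I, L, Pow(7, Rational(1, 2)))), 74) = Add(74, Pow(L, 2), Mul(3, I, L, Pow(7, Rational(1, 2)))))
Add(Function('Y')(Function('k')(9)), Mul(-1, -26314)) = Add(Add(74, Pow(-6, 2), Mul(3, I, -6, Pow(7, Rational(1, 2)))), Mul(-1, -26314)) = Add(Add(74, 36, Mul(-18, I, Pow(7, Rational(1, 2)))), 26314) = Add(Add(110, Mul(-18, I, Pow(7, Rational(1, 2)))), 26314) = Add(26424, Mul(-18, I, Pow(7, Rational(1, 2))))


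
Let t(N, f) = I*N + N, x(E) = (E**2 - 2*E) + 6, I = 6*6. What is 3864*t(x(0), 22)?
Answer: 857808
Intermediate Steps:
I = 36
x(E) = 6 + E**2 - 2*E
t(N, f) = 37*N (t(N, f) = 36*N + N = 37*N)
3864*t(x(0), 22) = 3864*(37*(6 + 0**2 - 2*0)) = 3864*(37*(6 + 0 + 0)) = 3864*(37*6) = 3864*222 = 857808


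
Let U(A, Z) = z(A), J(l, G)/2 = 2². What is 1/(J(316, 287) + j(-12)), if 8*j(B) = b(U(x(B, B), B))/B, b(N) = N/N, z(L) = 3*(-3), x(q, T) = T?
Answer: 96/767 ≈ 0.12516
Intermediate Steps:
J(l, G) = 8 (J(l, G) = 2*2² = 2*4 = 8)
z(L) = -9
U(A, Z) = -9
b(N) = 1
j(B) = 1/(8*B) (j(B) = (1/B)/8 = 1/(8*B))
1/(J(316, 287) + j(-12)) = 1/(8 + (⅛)/(-12)) = 1/(8 + (⅛)*(-1/12)) = 1/(8 - 1/96) = 1/(767/96) = 96/767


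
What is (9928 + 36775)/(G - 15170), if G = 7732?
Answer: -46703/7438 ≈ -6.2790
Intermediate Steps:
(9928 + 36775)/(G - 15170) = (9928 + 36775)/(7732 - 15170) = 46703/(-7438) = 46703*(-1/7438) = -46703/7438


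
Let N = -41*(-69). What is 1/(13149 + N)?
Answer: 1/15978 ≈ 6.2586e-5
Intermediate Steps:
N = 2829
1/(13149 + N) = 1/(13149 + 2829) = 1/15978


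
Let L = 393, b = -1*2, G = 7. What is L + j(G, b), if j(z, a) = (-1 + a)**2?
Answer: 402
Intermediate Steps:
b = -2
L + j(G, b) = 393 + (-1 - 2)**2 = 393 + (-3)**2 = 393 + 9 = 402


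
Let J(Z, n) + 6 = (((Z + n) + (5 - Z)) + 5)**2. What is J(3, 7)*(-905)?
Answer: -256115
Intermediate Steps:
J(Z, n) = -6 + (10 + n)**2 (J(Z, n) = -6 + (((Z + n) + (5 - Z)) + 5)**2 = -6 + ((5 + n) + 5)**2 = -6 + (10 + n)**2)
J(3, 7)*(-905) = (-6 + (10 + 7)**2)*(-905) = (-6 + 17**2)*(-905) = (-6 + 289)*(-905) = 283*(-905) = -256115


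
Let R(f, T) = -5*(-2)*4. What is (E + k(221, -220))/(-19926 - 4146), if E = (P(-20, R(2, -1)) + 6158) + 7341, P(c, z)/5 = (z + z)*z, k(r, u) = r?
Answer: -3715/3009 ≈ -1.2346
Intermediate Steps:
R(f, T) = 40 (R(f, T) = 10*4 = 40)
P(c, z) = 10*z² (P(c, z) = 5*((z + z)*z) = 5*((2*z)*z) = 5*(2*z²) = 10*z²)
E = 29499 (E = (10*40² + 6158) + 7341 = (10*1600 + 6158) + 7341 = (16000 + 6158) + 7341 = 22158 + 7341 = 29499)
(E + k(221, -220))/(-19926 - 4146) = (29499 + 221)/(-19926 - 4146) = 29720/(-24072) = 29720*(-1/24072) = -3715/3009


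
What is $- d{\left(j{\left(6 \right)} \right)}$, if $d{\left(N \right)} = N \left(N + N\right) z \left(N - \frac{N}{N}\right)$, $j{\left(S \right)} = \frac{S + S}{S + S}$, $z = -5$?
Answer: $0$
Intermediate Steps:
$j{\left(S \right)} = 1$ ($j{\left(S \right)} = \frac{2 S}{2 S} = 2 S \frac{1}{2 S} = 1$)
$d{\left(N \right)} = - 10 N^{2} \left(-1 + N\right)$ ($d{\left(N \right)} = N \left(N + N\right) \left(-5\right) \left(N - \frac{N}{N}\right) = N 2 N \left(-5\right) \left(N - 1\right) = 2 N^{2} \left(-5\right) \left(N - 1\right) = - 10 N^{2} \left(-1 + N\right)$)
$- d{\left(j{\left(6 \right)} \right)} = - 10 \cdot 1^{2} \left(1 - 1\right) = - 10 \cdot 1 \left(1 - 1\right) = - 10 \cdot 1 \cdot 0 = \left(-1\right) 0 = 0$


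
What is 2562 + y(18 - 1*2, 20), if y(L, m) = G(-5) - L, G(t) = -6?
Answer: 2540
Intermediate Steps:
y(L, m) = -6 - L
2562 + y(18 - 1*2, 20) = 2562 + (-6 - (18 - 1*2)) = 2562 + (-6 - (18 - 2)) = 2562 + (-6 - 1*16) = 2562 + (-6 - 16) = 2562 - 22 = 2540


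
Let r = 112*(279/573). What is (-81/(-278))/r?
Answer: 5157/965216 ≈ 0.0053428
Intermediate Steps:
r = 10416/191 (r = 112*(279*(1/573)) = 112*(93/191) = 10416/191 ≈ 54.534)
(-81/(-278))/r = (-81/(-278))/(10416/191) = -1/278*(-81)*(191/10416) = (81/278)*(191/10416) = 5157/965216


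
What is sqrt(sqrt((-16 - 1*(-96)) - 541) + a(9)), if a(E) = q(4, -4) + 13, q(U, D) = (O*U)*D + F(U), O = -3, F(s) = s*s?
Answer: sqrt(77 + I*sqrt(461)) ≈ 8.8583 + 1.2119*I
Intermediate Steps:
F(s) = s**2
q(U, D) = U**2 - 3*D*U (q(U, D) = (-3*U)*D + U**2 = -3*D*U + U**2 = U**2 - 3*D*U)
a(E) = 77 (a(E) = 4*(4 - 3*(-4)) + 13 = 4*(4 + 12) + 13 = 4*16 + 13 = 64 + 13 = 77)
sqrt(sqrt((-16 - 1*(-96)) - 541) + a(9)) = sqrt(sqrt((-16 - 1*(-96)) - 541) + 77) = sqrt(sqrt((-16 + 96) - 541) + 77) = sqrt(sqrt(80 - 541) + 77) = sqrt(sqrt(-461) + 77) = sqrt(I*sqrt(461) + 77) = sqrt(77 + I*sqrt(461))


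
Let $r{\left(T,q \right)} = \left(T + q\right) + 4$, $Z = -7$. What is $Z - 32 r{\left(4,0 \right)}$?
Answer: $-263$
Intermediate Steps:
$r{\left(T,q \right)} = 4 + T + q$
$Z - 32 r{\left(4,0 \right)} = -7 - 32 \left(4 + 4 + 0\right) = -7 - 256 = -263$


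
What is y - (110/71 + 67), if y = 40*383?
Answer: 1082853/71 ≈ 15251.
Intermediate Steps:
y = 15320
y - (110/71 + 67) = 15320 - (110/71 + 67) = 15320 - 1*4867/71 = 15320 - 4867/71 = 1082853/71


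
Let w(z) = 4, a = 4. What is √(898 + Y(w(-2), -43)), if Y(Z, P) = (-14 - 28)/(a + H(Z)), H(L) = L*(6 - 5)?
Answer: √3571/2 ≈ 29.879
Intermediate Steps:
H(L) = L (H(L) = L*1 = L)
Y(Z, P) = -42/(4 + Z) (Y(Z, P) = (-14 - 28)/(4 + Z) = -42/(4 + Z))
√(898 + Y(w(-2), -43)) = √(898 - 42/(4 + 4)) = √(898 - 42/8) = √(898 - 42*⅛) = √(898 - 21/4) = √(3571/4) = √3571/2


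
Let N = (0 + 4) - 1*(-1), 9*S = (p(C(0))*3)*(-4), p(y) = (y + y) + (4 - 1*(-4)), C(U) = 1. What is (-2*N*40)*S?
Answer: 16000/3 ≈ 5333.3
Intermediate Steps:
p(y) = 8 + 2*y (p(y) = 2*y + (4 + 4) = 2*y + 8 = 8 + 2*y)
S = -40/3 (S = (((8 + 2*1)*3)*(-4))/9 = (((8 + 2)*3)*(-4))/9 = ((10*3)*(-4))/9 = (30*(-4))/9 = (⅑)*(-120) = -40/3 ≈ -13.333)
N = 5 (N = 4 + 1 = 5)
(-2*N*40)*S = (-2*5*40)*(-40/3) = -10*40*(-40/3) = -400*(-40/3) = 16000/3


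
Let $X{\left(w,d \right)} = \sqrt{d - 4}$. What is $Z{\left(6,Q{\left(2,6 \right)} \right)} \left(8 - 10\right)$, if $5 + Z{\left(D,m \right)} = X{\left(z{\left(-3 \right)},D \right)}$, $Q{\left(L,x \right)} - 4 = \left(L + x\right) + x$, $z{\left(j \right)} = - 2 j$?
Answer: $10 - 2 \sqrt{2} \approx 7.1716$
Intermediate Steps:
$Q{\left(L,x \right)} = 4 + L + 2 x$ ($Q{\left(L,x \right)} = 4 + \left(\left(L + x\right) + x\right) = 4 + \left(L + 2 x\right) = 4 + L + 2 x$)
$X{\left(w,d \right)} = \sqrt{-4 + d}$
$Z{\left(D,m \right)} = -5 + \sqrt{-4 + D}$
$Z{\left(6,Q{\left(2,6 \right)} \right)} \left(8 - 10\right) = \left(-5 + \sqrt{-4 + 6}\right) \left(8 - 10\right) = \left(-5 + \sqrt{2}\right) \left(-2\right) = 10 - 2 \sqrt{2}$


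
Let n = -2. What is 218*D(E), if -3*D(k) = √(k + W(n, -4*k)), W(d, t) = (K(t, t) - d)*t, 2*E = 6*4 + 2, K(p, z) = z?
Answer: -218*√2613/3 ≈ -3714.5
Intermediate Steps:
E = 13 (E = (6*4 + 2)/2 = (24 + 2)/2 = (½)*26 = 13)
W(d, t) = t*(t - d) (W(d, t) = (t - d)*t = t*(t - d))
D(k) = -√(k - 4*k*(2 - 4*k))/3 (D(k) = -√(k + (-4*k)*(-4*k - 1*(-2)))/3 = -√(k + (-4*k)*(-4*k + 2))/3 = -√(k + (-4*k)*(2 - 4*k))/3 = -√(k - 4*k*(2 - 4*k))/3)
218*D(E) = 218*(-√13*√(-7 + 16*13)/3) = 218*(-√13*√(-7 + 208)/3) = 218*(-√2613/3) = -218*√2613/3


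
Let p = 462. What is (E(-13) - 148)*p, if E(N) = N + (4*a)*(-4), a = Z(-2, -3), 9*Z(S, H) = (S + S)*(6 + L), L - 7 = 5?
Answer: -15246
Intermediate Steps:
L = 12 (L = 7 + 5 = 12)
Z(S, H) = 4*S (Z(S, H) = ((S + S)*(6 + 12))/9 = ((2*S)*18)/9 = (36*S)/9 = 4*S)
a = -8 (a = 4*(-2) = -8)
E(N) = 128 + N (E(N) = N + (4*(-8))*(-4) = N - 32*(-4) = N + 128 = 128 + N)
(E(-13) - 148)*p = ((128 - 13) - 148)*462 = (115 - 148)*462 = -33*462 = -15246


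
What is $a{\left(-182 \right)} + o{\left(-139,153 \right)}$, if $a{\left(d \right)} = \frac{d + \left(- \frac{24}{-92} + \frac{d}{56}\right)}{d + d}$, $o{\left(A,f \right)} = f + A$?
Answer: $\frac{485851}{33488} \approx 14.508$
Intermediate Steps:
$o{\left(A,f \right)} = A + f$
$a{\left(d \right)} = \frac{\frac{6}{23} + \frac{57 d}{56}}{2 d}$ ($a{\left(d \right)} = \frac{d + \left(\left(-24\right) \left(- \frac{1}{92}\right) + d \frac{1}{56}\right)}{2 d} = \left(d + \left(\frac{6}{23} + \frac{d}{56}\right)\right) \frac{1}{2 d} = \left(\frac{6}{23} + \frac{57 d}{56}\right) \frac{1}{2 d} = \frac{\frac{6}{23} + \frac{57 d}{56}}{2 d}$)
$a{\left(-182 \right)} + o{\left(-139,153 \right)} = \frac{3 \left(112 + 437 \left(-182\right)\right)}{2576 \left(-182\right)} + \left(-139 + 153\right) = \frac{3}{2576} \left(- \frac{1}{182}\right) \left(112 - 79534\right) + 14 = \frac{3}{2576} \left(- \frac{1}{182}\right) \left(-79422\right) + 14 = \frac{17019}{33488} + 14 = \frac{485851}{33488}$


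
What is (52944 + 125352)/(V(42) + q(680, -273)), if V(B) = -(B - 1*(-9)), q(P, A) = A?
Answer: -14858/27 ≈ -550.30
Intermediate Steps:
V(B) = -9 - B (V(B) = -(B + 9) = -(9 + B) = -9 - B)
(52944 + 125352)/(V(42) + q(680, -273)) = (52944 + 125352)/((-9 - 1*42) - 273) = 178296/((-9 - 42) - 273) = 178296/(-51 - 273) = 178296/(-324) = 178296*(-1/324) = -14858/27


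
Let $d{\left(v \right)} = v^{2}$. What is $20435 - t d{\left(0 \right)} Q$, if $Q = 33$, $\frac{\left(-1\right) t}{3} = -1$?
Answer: $20435$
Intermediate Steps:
$t = 3$ ($t = \left(-3\right) \left(-1\right) = 3$)
$20435 - t d{\left(0 \right)} Q = 20435 - 3 \cdot 0^{2} \cdot 33 = 20435 - 3 \cdot 0 \cdot 33 = 20435 - 0 \cdot 33 = 20435 - 0 = 20435 + 0 = 20435$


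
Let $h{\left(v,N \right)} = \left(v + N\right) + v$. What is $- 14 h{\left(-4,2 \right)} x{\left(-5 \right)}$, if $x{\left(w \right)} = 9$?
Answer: $756$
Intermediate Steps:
$h{\left(v,N \right)} = N + 2 v$ ($h{\left(v,N \right)} = \left(N + v\right) + v = N + 2 v$)
$- 14 h{\left(-4,2 \right)} x{\left(-5 \right)} = - 14 \left(2 + 2 \left(-4\right)\right) 9 = - 14 \left(2 - 8\right) 9 = \left(-14\right) \left(-6\right) 9 = 84 \cdot 9 = 756$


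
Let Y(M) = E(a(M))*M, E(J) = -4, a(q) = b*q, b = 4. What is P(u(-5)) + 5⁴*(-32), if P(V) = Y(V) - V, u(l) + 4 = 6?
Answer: -20010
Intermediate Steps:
a(q) = 4*q
u(l) = 2 (u(l) = -4 + 6 = 2)
Y(M) = -4*M
P(V) = -5*V (P(V) = -4*V - V = -5*V)
P(u(-5)) + 5⁴*(-32) = -5*2 + 5⁴*(-32) = -10 + 625*(-32) = -10 - 20000 = -20010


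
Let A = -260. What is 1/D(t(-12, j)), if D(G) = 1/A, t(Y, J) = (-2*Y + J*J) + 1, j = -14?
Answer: -260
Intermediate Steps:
t(Y, J) = 1 + J² - 2*Y (t(Y, J) = (-2*Y + J²) + 1 = (J² - 2*Y) + 1 = 1 + J² - 2*Y)
D(G) = -1/260 (D(G) = 1/(-260) = -1/260)
1/D(t(-12, j)) = 1/(-1/260) = -260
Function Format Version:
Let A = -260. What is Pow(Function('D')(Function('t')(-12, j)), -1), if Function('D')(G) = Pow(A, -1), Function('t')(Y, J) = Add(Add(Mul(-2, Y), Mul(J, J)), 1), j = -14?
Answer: -260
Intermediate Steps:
Function('t')(Y, J) = Add(1, Pow(J, 2), Mul(-2, Y)) (Function('t')(Y, J) = Add(Add(Mul(-2, Y), Pow(J, 2)), 1) = Add(Add(Pow(J, 2), Mul(-2, Y)), 1) = Add(1, Pow(J, 2), Mul(-2, Y)))
Function('D')(G) = Rational(-1, 260) (Function('D')(G) = Pow(-260, -1) = Rational(-1, 260))
Pow(Function('D')(Function('t')(-12, j)), -1) = Pow(Rational(-1, 260), -1) = -260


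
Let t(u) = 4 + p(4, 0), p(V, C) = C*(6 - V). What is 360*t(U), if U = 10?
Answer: 1440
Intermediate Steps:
t(u) = 4 (t(u) = 4 + 0*(6 - 1*4) = 4 + 0*(6 - 4) = 4 + 0*2 = 4 + 0 = 4)
360*t(U) = 360*4 = 1440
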